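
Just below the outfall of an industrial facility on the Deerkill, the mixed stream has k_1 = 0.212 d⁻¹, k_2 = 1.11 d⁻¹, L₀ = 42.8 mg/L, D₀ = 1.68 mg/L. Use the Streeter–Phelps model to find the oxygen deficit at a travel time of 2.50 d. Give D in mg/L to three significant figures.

D ≈ 5.42 mg/L

k_1 L₀/(k_2−k_1) = 0.212×42.8/(1.11−0.212) = 9.074/0.8980 = 10.10 mg/L.
e^(−k_1 t) = e^(−0.212×2.500) = 0.5886; e^(−k_2 t) = e^(−1.11×2.500) = 0.06235.
D = 10.10 × (0.5886 − 0.06235) + 1.68 × 0.06235 = 5.317 + 0.1047 = 5.422 mg/L.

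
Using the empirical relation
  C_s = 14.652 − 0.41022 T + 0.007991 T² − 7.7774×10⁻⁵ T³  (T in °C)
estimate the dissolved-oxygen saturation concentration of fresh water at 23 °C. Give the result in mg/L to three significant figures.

C_s = 14.652 − 0.41022×23 + 0.007991×23² − 7.7774×10⁻⁵×23³ = 8.498 mg/L.

C_s ≈ 8.50 mg/L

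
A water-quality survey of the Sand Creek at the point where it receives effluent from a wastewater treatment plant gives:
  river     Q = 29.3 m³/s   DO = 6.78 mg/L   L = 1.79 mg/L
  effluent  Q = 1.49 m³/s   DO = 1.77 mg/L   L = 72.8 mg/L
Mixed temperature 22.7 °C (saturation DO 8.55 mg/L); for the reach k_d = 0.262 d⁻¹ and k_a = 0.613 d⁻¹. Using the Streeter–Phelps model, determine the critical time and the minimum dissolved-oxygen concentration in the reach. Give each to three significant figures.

t_c ≈ 0.355 d; minimum DO ≈ 6.51 mg/L

Mixed DO = (29.3×6.78 + 1.49×1.77)/(29.3+1.49) = 201.3/30.79 = 6.538 mg/L.
Mixed L₀ = (29.3×1.79 + 1.49×72.8)/(30.79) = 160.9/30.79 = 5.226 mg/L.
Initial deficit D₀ = C_s − DO₀ = 8.55 − 6.538 = 2.012 mg/L.
t_c = (1/0.3510) ln[(0.613/0.262)(1 − 2.012×0.3510/(0.262×5.226))] = 2.849 × ln(1.133) = 0.3551 d.
D_c = (0.262/0.613) × 5.226 × e^(−0.262×0.3551) = 0.4274 × 5.226 × 0.9112 = 2.035 mg/L.
Minimum DO = 8.55 − 2.035 = 6.515 mg/L.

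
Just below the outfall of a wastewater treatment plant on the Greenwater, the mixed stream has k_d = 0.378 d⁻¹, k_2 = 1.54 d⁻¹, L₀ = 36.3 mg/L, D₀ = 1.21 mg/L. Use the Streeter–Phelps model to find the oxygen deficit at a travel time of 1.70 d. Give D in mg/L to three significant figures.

D ≈ 5.44 mg/L

k_d L₀/(k_2−k_d) = 0.378×36.3/(1.54−0.378) = 13.72/1.162 = 11.81 mg/L.
e^(−k_d t) = e^(−0.378×1.700) = 0.5259; e^(−k_2 t) = e^(−1.54×1.700) = 0.07295.
D = 11.81 × (0.5259 − 0.07295) + 1.21 × 0.07295 = 5.349 + 0.08827 = 5.437 mg/L.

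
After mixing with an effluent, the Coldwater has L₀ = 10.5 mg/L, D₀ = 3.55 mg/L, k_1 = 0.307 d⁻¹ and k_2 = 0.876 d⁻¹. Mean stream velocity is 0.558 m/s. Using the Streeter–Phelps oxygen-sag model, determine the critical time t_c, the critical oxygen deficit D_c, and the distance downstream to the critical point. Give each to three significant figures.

t_c ≈ 0.111 d; D_c ≈ 3.56 mg/L; x_c ≈ 5.37 km

t_c = [1/(k_2−k_1)] ln[(k_2/k_1)(1 − D₀(k_2−k_1)/(k_1 L₀))]
= [1/(0.876−0.307)] ln[(0.876/0.307)(1 − 3.55×0.5690/(0.307×10.5))]
= (1/0.5690) ln[2.853 × 0.3734] = 1.757 × ln(1.065) = 1.757 × 0.06333 = 0.1113 d.
L(t_c) = L₀ e^(−k_1 t_c) = 10.5 × 0.9664 = 10.15 mg/L, and at the critical point k_2 D_c = k_1 L, so D_c = (0.307/0.876) × 10.15 = 3.556 mg/L.
x_c = v t_c = 0.558 m/s × 0.1113 d × 86400 s/d = 5366 m ≈ 5.37 km.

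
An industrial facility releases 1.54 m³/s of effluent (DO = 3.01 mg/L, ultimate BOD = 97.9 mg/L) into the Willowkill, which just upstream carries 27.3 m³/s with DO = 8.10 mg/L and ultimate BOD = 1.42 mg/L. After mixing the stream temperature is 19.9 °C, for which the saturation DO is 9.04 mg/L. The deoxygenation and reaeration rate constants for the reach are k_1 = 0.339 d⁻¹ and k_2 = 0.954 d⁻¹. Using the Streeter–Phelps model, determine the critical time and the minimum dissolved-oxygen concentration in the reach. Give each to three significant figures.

t_c ≈ 1.02 d; minimum DO ≈ 7.39 mg/L

Mixed DO = (27.3×8.10 + 1.54×3.01)/(27.3+1.54) = 225.8/28.84 = 7.828 mg/L.
Mixed L₀ = (27.3×1.42 + 1.54×97.9)/(28.84) = 189.5/28.84 = 6.572 mg/L.
Initial deficit D₀ = C_s − DO₀ = 9.04 − 7.828 = 1.212 mg/L.
t_c = (1/0.6150) ln[(0.954/0.339)(1 − 1.212×0.6150/(0.339×6.572))] = 1.626 × ln(1.873) = 1.020 d.
D_c = (0.339/0.954) × 6.572 × e^(−0.339×1.020) = 0.3553 × 6.572 × 0.7076 = 1.652 mg/L.
Minimum DO = 9.04 − 1.652 = 7.388 mg/L.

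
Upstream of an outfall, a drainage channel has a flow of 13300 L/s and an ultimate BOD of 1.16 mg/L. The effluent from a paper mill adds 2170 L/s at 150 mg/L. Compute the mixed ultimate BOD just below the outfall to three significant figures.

Flow-weighted mixing: C = (Q_r C_r + Q_w C_w)/(Q_r + Q_w)
= (13300×1.16 + 2170×150)/(13300 + 2170) = 340900/15470 = 22.04 mg/L.

22.0 mg/L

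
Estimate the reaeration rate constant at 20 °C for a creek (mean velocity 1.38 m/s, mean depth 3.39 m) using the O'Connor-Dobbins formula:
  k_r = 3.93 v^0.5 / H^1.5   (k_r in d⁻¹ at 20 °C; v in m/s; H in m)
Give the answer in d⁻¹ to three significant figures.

k_r = 3.93 × 1.38^0.5 / 3.39^1.5 = 3.93 × 1.175 / 6.242 = 0.7397 d⁻¹.

k_r ≈ 0.740 d⁻¹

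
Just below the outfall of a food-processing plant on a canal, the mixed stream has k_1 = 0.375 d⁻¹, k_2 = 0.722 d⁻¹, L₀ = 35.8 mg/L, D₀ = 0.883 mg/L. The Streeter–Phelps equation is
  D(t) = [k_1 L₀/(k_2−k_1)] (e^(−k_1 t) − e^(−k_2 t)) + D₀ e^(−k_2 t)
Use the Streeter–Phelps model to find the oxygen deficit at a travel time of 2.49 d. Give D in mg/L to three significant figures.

D ≈ 8.94 mg/L

k_1 L₀/(k_2−k_1) = 0.375×35.8/(0.722−0.375) = 13.42/0.3470 = 38.69 mg/L.
e^(−k_1 t) = e^(−0.375×2.490) = 0.3931; e^(−k_2 t) = e^(−0.722×2.490) = 0.1657.
D = 38.69 × (0.3931 − 0.1657) + 0.883 × 0.1657 = 8.798 + 0.1463 = 8.945 mg/L.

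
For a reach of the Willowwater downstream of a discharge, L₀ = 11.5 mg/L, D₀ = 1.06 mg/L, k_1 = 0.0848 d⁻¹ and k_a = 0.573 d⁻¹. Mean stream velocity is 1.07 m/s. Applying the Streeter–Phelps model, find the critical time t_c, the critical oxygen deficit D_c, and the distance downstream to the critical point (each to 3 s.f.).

t_c ≈ 2.36 d; D_c ≈ 1.39 mg/L; x_c ≈ 219 km

With k_a/k_1 = 6.757 and 1 − D₀(k_a−k_1)/(k_1 L₀) = 0.4693,
t_c = ln(6.757 × 0.4693) / (0.573 − 0.0848) = ln(3.171) / 0.4882 = 1.154/0.4882 = 2.364 d.
L(t_c) = L₀ e^(−k_1 t_c) = 11.5 × 0.8183 = 9.411 mg/L, and at the critical point k_a D_c = k_1 L, so D_c = (0.0848/0.573) × 9.411 = 1.393 mg/L.
x_c = v t_c = 1.07 m/s × 2.364 d × 86400 s/d = 218600 m ≈ 219 km.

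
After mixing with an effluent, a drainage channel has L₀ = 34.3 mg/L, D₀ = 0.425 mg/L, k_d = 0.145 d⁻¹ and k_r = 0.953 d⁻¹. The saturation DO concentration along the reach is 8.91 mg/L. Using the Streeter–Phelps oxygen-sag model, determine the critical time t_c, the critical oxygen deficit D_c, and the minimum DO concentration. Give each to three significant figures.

t_c = [1/(k_r−k_d)] ln[(k_r/k_d)(1 − D₀(k_r−k_d)/(k_d L₀))]
= [1/(0.953−0.145)] ln[(0.953/0.145)(1 − 0.425×0.8080/(0.145×34.3))]
= (1/0.8080) ln[6.572 × 0.9310] = 1.238 × ln(6.119) = 1.238 × 1.811 = 2.242 d.
D_c = (k_d/k_r) L₀ e^(−k_d t_c) = (0.145/0.953) × 34.3 × e^(−0.145×2.242) = 0.1522 × 34.3 × 0.7225 = 3.771 mg/L.
Minimum DO = C_s − D_c = 8.91 − 3.771 = 5.139 mg/L.

t_c ≈ 2.24 d; D_c ≈ 3.77 mg/L; min DO ≈ 5.14 mg/L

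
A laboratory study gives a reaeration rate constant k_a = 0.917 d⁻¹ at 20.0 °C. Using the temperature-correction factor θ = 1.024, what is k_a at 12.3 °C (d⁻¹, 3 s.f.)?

k_a(T₂) = k_a(T₁) · θ^(T₂−T₁) = 0.917 × 1.024^(12.3−20.0)
= 0.917 × 1.024^-7.70 = 0.917 × 0.8331 = 0.7639 d⁻¹.

k_a ≈ 0.764 d⁻¹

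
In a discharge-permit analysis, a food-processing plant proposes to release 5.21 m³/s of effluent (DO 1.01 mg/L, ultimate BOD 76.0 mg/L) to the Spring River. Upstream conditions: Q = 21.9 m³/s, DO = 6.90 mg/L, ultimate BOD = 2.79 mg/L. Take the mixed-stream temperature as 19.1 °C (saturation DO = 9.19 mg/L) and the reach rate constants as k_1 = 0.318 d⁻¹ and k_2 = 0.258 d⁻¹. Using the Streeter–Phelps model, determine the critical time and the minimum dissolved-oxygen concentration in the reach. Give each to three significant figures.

Mixed DO = (21.9×6.90 + 5.21×1.01)/(21.9+5.21) = 156.4/27.11 = 5.768 mg/L.
Mixed L₀ = (21.9×2.79 + 5.21×76.0)/(27.11) = 457.1/27.11 = 16.86 mg/L.
Initial deficit D₀ = C_s − DO₀ = 9.19 − 5.768 = 3.422 mg/L.
t_c = (1/-0.06000) ln[(0.258/0.318)(1 − 3.422×-0.06000/(0.318×16.86))] = -16.67 × ln(0.8424) = 2.859 d.
D_c = (0.318/0.258) × 16.86 × e^(−0.318×2.859) = 1.233 × 16.86 × 0.4029 = 8.373 mg/L.
Minimum DO = 9.19 − 8.373 = 0.8171 mg/L.

t_c ≈ 2.86 d; minimum DO ≈ 0.817 mg/L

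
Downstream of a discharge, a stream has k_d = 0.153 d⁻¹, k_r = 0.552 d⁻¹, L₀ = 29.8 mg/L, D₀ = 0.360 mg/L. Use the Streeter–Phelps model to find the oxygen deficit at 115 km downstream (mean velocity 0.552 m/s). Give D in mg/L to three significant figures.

D ≈ 4.98 mg/L

Travel time t = x/v = 115 km / (0.552 m/s) = 115000 m / 0.552 m/s = 208300 s = 2.411 d.
k_d L₀/(k_r−k_d) = 0.153×29.8/(0.552−0.153) = 4.559/0.3990 = 11.43 mg/L.
e^(−k_d t) = e^(−0.153×2.411) = 0.6915; e^(−k_r t) = e^(−0.552×2.411) = 0.2642.
D = 11.43 × (0.6915 − 0.2642) + 0.360 × 0.2642 = 4.882 + 0.09511 = 4.978 mg/L.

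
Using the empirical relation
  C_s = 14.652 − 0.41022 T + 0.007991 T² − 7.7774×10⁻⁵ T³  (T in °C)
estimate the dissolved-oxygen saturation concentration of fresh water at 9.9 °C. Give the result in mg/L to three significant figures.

C_s ≈ 11.3 mg/L

C_s = 14.652 − 0.41022×9.9 + 0.007991×9.9² − 7.7774×10⁻⁵×9.9³ = 11.30 mg/L.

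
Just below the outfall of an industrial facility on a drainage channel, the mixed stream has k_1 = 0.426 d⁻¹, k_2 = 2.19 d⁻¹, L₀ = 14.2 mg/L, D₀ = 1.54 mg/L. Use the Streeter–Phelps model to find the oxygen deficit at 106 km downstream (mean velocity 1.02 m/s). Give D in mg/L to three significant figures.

D ≈ 1.92 mg/L

Travel time t = x/v = 106 km / (1.02 m/s) = 106000 m / 1.02 m/s = 103900 s = 1.203 d.
k_1 L₀/(k_2−k_1) = 0.426×14.2/(2.19−0.426) = 6.049/1.764 = 3.429 mg/L.
e^(−k_1 t) = e^(−0.426×1.203) = 0.5991; e^(−k_2 t) = e^(−2.19×1.203) = 0.07178.
D = 3.429 × (0.5991 − 0.07178) + 1.54 × 0.07178 = 1.808 + 0.1105 = 1.919 mg/L.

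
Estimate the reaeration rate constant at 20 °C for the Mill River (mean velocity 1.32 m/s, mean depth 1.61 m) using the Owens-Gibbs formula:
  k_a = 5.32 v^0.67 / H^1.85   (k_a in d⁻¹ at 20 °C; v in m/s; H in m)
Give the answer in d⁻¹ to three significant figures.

k_a ≈ 2.66 d⁻¹

k_a = 5.32 × 1.32^0.67 / 1.61^1.85 = 5.32 × 1.204 / 2.413 = 2.655 d⁻¹.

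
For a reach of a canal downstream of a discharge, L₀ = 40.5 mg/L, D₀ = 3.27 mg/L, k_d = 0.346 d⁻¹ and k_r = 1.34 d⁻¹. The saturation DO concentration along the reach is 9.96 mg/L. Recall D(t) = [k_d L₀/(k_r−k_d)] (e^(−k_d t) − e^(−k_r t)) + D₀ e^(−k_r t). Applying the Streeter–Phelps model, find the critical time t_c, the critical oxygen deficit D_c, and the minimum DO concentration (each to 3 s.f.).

At the critical point dD/dt = 0, so k_d L₀ e^(−k_d t) = k_r D. Substituting D(t) from the Streeter–Phelps equation and solving for t gives
t_c = ln[(k_r/k_d)(1 − D₀(k_r−k_d)/(k_d L₀))] / (k_r−k_d).
Here k_r−k_d = 0.9940 d⁻¹ and 1 − D₀(k_r−k_d)/(k_d L₀) = 1 − 3.27×0.9940/(0.346×40.5) = 0.7680, so
t_c = ln(3.873 × 0.7680) / 0.9940 = 1.090 / 0.9940 = 1.097 d.
L(t_c) = L₀ e^(−k_d t_c) = 40.5 × 0.6842 = 27.71 mg/L, and at the critical point k_r D_c = k_d L, so D_c = (0.346/1.34) × 27.71 = 7.155 mg/L.
Minimum DO = C_s − D_c = 9.96 − 7.155 = 2.805 mg/L.

t_c ≈ 1.10 d; D_c ≈ 7.16 mg/L; min DO ≈ 2.80 mg/L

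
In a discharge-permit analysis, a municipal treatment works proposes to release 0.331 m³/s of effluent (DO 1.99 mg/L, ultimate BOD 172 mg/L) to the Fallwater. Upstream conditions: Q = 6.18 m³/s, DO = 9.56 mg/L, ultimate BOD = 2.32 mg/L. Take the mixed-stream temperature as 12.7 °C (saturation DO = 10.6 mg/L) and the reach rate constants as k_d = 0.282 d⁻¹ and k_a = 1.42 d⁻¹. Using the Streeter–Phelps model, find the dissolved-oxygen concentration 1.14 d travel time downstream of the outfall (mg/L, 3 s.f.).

Mixed DO = (6.18×9.56 + 0.331×1.99)/(6.18+0.331) = 59.74/6.511 = 9.175 mg/L.
Mixed L₀ = (6.18×2.32 + 0.331×172)/(6.511) = 71.27/6.511 = 10.95 mg/L.
Initial deficit D₀ = C_s − DO₀ = 10.6 − 9.175 = 1.425 mg/L.
D(1.14) = [0.282×10.95/(1.42−0.282)](e^(−0.282×1.14) − e^(−1.42×1.14)) + 1.425 e^(−1.42×1.14)
= 2.712 × (0.7251 − 0.1981) + 1.425 × 0.1981 = 1.712 mg/L.
DO = 10.6 − 1.712 = 8.888 mg/L.

DO ≈ 8.89 mg/L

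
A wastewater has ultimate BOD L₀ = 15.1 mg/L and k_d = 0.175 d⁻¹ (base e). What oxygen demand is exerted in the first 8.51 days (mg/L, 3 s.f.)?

y ≈ 11.7 mg/L

y_t = L₀(1 − e^(−k_d t)) = 15.1 × (1 − e^(−0.175×8.51))
= 15.1 × (1 − 0.2255) = 15.1 × 0.7745 = 11.69 mg/L.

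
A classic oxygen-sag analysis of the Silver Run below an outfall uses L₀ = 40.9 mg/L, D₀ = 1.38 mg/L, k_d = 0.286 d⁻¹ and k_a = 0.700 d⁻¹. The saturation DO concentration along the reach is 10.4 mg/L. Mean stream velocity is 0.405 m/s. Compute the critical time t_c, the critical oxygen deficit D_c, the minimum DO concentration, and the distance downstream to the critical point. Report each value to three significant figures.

t_c = [1/(k_a−k_d)] ln[(k_a/k_d)(1 − D₀(k_a−k_d)/(k_d L₀))]
= [1/(0.700−0.286)] ln[(0.700/0.286)(1 − 1.38×0.4140/(0.286×40.9))]
= (1/0.4140) ln[2.448 × 0.9512] = 2.415 × ln(2.328) = 2.415 × 0.8450 = 2.041 d.
D_c = (k_d/k_a) L₀ e^(−k_d t_c) = (0.286/0.700) × 40.9 × e^(−0.286×2.041) = 0.4086 × 40.9 × 0.5578 = 9.321 mg/L.
Minimum DO = C_s − D_c = 10.4 − 9.321 = 1.079 mg/L.
x_c = v t_c = 0.405 m/s × 2.041 d × 86400 s/d = 71420 m ≈ 71.4 km.

t_c ≈ 2.04 d; D_c ≈ 9.32 mg/L; min DO ≈ 1.08 mg/L; x_c ≈ 71.4 km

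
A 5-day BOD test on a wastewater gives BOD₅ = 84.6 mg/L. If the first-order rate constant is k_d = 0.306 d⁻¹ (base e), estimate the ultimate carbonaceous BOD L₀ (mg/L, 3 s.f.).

BOD₅ = L₀(1 − e^(−5k_d)) ⇒ L₀ = BOD₅ / (1 − e^(−5×0.306))
= 84.6 / (1 − 0.2165) = 84.6 / 0.7835 = 108.0 mg/L.

L₀ ≈ 108 mg/L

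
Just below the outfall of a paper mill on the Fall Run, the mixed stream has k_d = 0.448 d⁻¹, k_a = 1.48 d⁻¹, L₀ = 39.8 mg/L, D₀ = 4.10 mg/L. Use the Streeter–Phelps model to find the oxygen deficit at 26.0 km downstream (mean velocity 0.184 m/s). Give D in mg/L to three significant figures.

Travel time t = x/v = 26.0 km / (0.184 m/s) = 26000 m / 0.184 m/s = 141300 s = 1.635 d.
k_d L₀/(k_a−k_d) = 0.448×39.8/(1.48−0.448) = 17.83/1.032 = 17.28 mg/L.
e^(−k_d t) = e^(−0.448×1.635) = 0.4806; e^(−k_a t) = e^(−1.48×1.635) = 0.08888.
D = 17.28 × (0.4806 − 0.08888) + 4.10 × 0.08888 = 6.768 + 0.3644 = 7.133 mg/L.

D ≈ 7.13 mg/L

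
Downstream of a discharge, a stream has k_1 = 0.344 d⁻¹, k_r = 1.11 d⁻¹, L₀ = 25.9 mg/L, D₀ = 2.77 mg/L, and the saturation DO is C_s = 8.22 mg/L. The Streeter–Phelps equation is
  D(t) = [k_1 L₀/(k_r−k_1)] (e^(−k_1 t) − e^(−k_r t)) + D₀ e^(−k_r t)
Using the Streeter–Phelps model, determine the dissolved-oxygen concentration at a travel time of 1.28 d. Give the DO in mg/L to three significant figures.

k_1 L₀/(k_r−k_1) = 0.344×25.9/(1.11−0.344) = 8.910/0.7660 = 11.63 mg/L.
e^(−k_1 t) = e^(−0.344×1.280) = 0.6438; e^(−k_r t) = e^(−1.11×1.280) = 0.2415.
D = 11.63 × (0.6438 − 0.2415) + 2.77 × 0.2415 = 4.679 + 0.6690 = 5.348 mg/L.
DO = C_s − D = 8.22 − 5.348 = 2.872 mg/L.

DO ≈ 2.87 mg/L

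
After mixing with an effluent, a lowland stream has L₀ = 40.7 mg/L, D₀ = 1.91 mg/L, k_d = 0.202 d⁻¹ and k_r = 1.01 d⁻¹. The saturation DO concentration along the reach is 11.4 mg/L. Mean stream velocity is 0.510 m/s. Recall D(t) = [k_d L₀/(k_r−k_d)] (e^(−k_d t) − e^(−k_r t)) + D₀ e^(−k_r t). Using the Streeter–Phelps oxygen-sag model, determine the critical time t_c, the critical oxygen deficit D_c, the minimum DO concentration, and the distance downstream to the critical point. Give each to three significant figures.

t_c ≈ 1.73 d; D_c ≈ 5.73 mg/L; min DO ≈ 5.67 mg/L; x_c ≈ 76.4 km

At the critical point dD/dt = 0, so k_d L₀ e^(−k_d t) = k_r D. Substituting D(t) from the Streeter–Phelps equation and solving for t gives
t_c = ln[(k_r/k_d)(1 − D₀(k_r−k_d)/(k_d L₀))] / (k_r−k_d).
Here k_r−k_d = 0.8080 d⁻¹ and 1 − D₀(k_r−k_d)/(k_d L₀) = 1 − 1.91×0.8080/(0.202×40.7) = 0.8123, so
t_c = ln(5.000 × 0.8123) / 0.8080 = 1.402 / 0.8080 = 1.735 d.
L(t_c) = L₀ e^(−k_d t_c) = 40.7 × 0.7044 = 28.67 mg/L, and at the critical point k_r D_c = k_d L, so D_c = (0.202/1.01) × 28.67 = 5.734 mg/L.
Minimum DO = C_s − D_c = 11.4 − 5.734 = 5.666 mg/L.
x_c = v t_c = 0.510 m/s × 1.735 d × 86400 s/d = 76430 m ≈ 76.4 km.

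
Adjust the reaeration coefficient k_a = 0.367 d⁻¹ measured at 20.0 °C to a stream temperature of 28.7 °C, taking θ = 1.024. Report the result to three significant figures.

k_a ≈ 0.451 d⁻¹

k_a(T₂) = k_a(T₁) · θ^(T₂−T₁) = 0.367 × 1.024^(28.7−20.0)
= 0.367 × 1.024^8.70 = 0.367 × 1.229 = 0.4511 d⁻¹.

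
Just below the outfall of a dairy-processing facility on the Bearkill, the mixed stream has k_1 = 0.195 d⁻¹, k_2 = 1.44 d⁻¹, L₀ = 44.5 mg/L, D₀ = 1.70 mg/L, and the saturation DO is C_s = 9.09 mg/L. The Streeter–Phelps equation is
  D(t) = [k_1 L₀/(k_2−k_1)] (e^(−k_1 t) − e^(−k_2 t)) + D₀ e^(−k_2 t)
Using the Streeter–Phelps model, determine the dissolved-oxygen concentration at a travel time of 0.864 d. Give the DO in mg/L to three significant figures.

k_1 L₀/(k_2−k_1) = 0.195×44.5/(1.44−0.195) = 8.678/1.245 = 6.970 mg/L.
e^(−k_1 t) = e^(−0.195×0.8640) = 0.8449; e^(−k_2 t) = e^(−1.44×0.8640) = 0.2882.
D = 6.970 × (0.8449 − 0.2882) + 1.70 × 0.2882 = 3.881 + 0.4899 = 4.370 mg/L.
DO = C_s − D = 9.09 − 4.370 = 4.720 mg/L.

DO ≈ 4.72 mg/L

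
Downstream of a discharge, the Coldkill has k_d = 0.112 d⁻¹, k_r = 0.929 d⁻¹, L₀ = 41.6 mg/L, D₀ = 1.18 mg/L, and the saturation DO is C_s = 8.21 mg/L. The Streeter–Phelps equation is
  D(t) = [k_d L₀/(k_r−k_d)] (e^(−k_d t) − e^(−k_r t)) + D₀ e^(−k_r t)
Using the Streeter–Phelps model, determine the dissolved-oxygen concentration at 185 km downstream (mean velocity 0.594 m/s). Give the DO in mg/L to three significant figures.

DO ≈ 4.56 mg/L

Travel time t = x/v = 185 km / (0.594 m/s) = 185000 m / 0.594 m/s = 311400 s = 3.605 d.
k_d L₀/(k_r−k_d) = 0.112×41.6/(0.929−0.112) = 4.659/0.8170 = 5.703 mg/L.
e^(−k_d t) = e^(−0.112×3.605) = 0.6678; e^(−k_r t) = e^(−0.929×3.605) = 0.03513.
D = 5.703 × (0.6678 − 0.03513) + 1.18 × 0.03513 = 3.608 + 0.04145 = 3.650 mg/L.
DO = C_s − D = 8.21 − 3.650 = 4.560 mg/L.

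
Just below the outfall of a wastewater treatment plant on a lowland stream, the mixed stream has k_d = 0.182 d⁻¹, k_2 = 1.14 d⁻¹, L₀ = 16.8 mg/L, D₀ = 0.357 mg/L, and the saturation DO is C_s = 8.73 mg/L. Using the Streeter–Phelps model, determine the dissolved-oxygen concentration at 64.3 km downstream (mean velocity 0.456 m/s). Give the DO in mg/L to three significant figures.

Travel time t = x/v = 64.3 km / (0.456 m/s) = 64300 m / 0.456 m/s = 141000 s = 1.632 d.
k_d L₀/(k_2−k_d) = 0.182×16.8/(1.14−0.182) = 3.058/0.9580 = 3.192 mg/L.
e^(−k_d t) = e^(−0.182×1.632) = 0.7430; e^(−k_2 t) = e^(−1.14×1.632) = 0.1556.
D = 3.192 × (0.7430 − 0.1556) + 0.357 × 0.1556 = 1.875 + 0.05555 = 1.930 mg/L.
DO = C_s − D = 8.73 − 1.930 = 6.800 mg/L.

DO ≈ 6.80 mg/L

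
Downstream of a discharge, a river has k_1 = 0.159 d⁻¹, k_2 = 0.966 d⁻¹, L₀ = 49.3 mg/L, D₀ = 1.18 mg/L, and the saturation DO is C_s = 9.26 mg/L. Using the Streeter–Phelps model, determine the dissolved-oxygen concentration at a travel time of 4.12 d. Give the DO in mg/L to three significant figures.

k_1 L₀/(k_2−k_1) = 0.159×49.3/(0.966−0.159) = 7.839/0.8070 = 9.713 mg/L.
e^(−k_1 t) = e^(−0.159×4.120) = 0.5194; e^(−k_2 t) = e^(−0.966×4.120) = 0.01869.
D = 9.713 × (0.5194 − 0.01869) + 1.18 × 0.01869 = 4.864 + 0.02205 = 4.886 mg/L.
DO = C_s − D = 9.26 − 4.886 = 4.374 mg/L.

DO ≈ 4.37 mg/L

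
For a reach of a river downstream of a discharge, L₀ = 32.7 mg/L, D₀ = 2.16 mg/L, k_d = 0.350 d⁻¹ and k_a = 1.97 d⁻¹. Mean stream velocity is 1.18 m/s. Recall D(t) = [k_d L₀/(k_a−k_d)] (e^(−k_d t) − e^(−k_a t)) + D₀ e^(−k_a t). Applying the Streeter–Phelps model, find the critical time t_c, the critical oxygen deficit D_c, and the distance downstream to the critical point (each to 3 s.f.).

t_c ≈ 0.841 d; D_c ≈ 4.33 mg/L; x_c ≈ 85.8 km

At the critical point dD/dt = 0, so k_d L₀ e^(−k_d t) = k_a D. Substituting D(t) from the Streeter–Phelps equation and solving for t gives
t_c = ln[(k_a/k_d)(1 − D₀(k_a−k_d)/(k_d L₀))] / (k_a−k_d).
Here k_a−k_d = 1.620 d⁻¹ and 1 − D₀(k_a−k_d)/(k_d L₀) = 1 − 2.16×1.620/(0.350×32.7) = 0.6943, so
t_c = ln(5.629 × 0.6943) / 1.620 = 1.363 / 1.620 = 0.8413 d.
D_c = (k_d/k_a) L₀ e^(−k_d t_c) = (0.350/1.97) × 32.7 × e^(−0.350×0.8413) = 0.1777 × 32.7 × 0.7449 = 4.328 mg/L.
x_c = v t_c = 1.18 m/s × 0.8413 d × 86400 s/d = 85770 m ≈ 85.8 km.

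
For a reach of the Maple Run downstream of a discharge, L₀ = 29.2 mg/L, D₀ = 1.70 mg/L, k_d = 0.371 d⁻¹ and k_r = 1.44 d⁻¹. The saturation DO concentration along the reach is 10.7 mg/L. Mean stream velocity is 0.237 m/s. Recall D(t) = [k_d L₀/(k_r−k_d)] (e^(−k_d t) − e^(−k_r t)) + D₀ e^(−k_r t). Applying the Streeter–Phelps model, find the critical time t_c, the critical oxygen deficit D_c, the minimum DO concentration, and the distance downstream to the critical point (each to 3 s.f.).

t_c ≈ 1.10 d; D_c ≈ 5.01 mg/L; min DO ≈ 5.69 mg/L; x_c ≈ 22.5 km

t_c = [1/(k_r−k_d)] ln[(k_r/k_d)(1 − D₀(k_r−k_d)/(k_d L₀))]
= [1/(1.44−0.371)] ln[(1.44/0.371)(1 − 1.70×1.069/(0.371×29.2))]
= (1/1.069) ln[3.881 × 0.8322] = 0.9355 × ln(3.230) = 0.9355 × 1.173 = 1.097 d.
L(t_c) = L₀ e^(−k_d t_c) = 29.2 × 0.6657 = 19.44 mg/L, and at the critical point k_r D_c = k_d L, so D_c = (0.371/1.44) × 19.44 = 5.008 mg/L.
Minimum DO = C_s − D_c = 10.7 − 5.008 = 5.692 mg/L.
x_c = v t_c = 0.237 m/s × 1.097 d × 86400 s/d = 22460 m ≈ 22.5 km.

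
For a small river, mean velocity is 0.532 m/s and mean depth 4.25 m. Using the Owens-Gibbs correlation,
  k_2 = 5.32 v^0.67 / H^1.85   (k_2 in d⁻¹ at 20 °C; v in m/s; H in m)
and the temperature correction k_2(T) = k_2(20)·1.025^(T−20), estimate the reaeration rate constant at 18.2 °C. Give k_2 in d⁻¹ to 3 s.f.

k_2 ≈ 0.229 d⁻¹

k_2(20) = 5.32 × 0.532^0.67 / 4.25^1.85 = 5.32 × 0.6552 / 14.54 = 0.2397 d⁻¹.
k_2(18.2) = 0.2397 × 1.025^(18.2−20) = 0.2397 × 0.9565 = 0.2293 d⁻¹.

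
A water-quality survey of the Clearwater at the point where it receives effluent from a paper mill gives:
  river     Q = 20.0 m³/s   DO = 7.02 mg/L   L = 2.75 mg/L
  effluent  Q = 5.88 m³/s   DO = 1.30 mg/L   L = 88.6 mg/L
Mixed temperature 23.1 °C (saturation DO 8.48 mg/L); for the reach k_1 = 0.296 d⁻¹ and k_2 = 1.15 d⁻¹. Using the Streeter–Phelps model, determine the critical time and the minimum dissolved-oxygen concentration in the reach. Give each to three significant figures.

Mixed DO = (20.0×7.02 + 5.88×1.30)/(20.0+5.88) = 148.0/25.88 = 5.720 mg/L.
Mixed L₀ = (20.0×2.75 + 5.88×88.6)/(25.88) = 576.0/25.88 = 22.26 mg/L.
Initial deficit D₀ = C_s − DO₀ = 8.48 − 5.720 = 2.760 mg/L.
t_c = (1/0.8540) ln[(1.15/0.296)(1 − 2.760×0.8540/(0.296×22.26))] = 1.171 × ln(2.495) = 1.071 d.
D_c = (0.296/1.15) × 22.26 × e^(−0.296×1.071) = 0.2574 × 22.26 × 0.7284 = 4.172 mg/L.
Minimum DO = 8.48 − 4.172 = 4.308 mg/L.

t_c ≈ 1.07 d; minimum DO ≈ 4.31 mg/L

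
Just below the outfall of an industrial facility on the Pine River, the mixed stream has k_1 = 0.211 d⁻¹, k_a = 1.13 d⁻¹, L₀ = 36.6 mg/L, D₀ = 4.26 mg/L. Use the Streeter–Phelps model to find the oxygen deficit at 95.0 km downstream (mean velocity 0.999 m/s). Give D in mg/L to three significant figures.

Travel time t = x/v = 95.0 km / (0.999 m/s) = 95000 m / 0.999 m/s = 95100 s = 1.101 d.
k_1 L₀/(k_a−k_1) = 0.211×36.6/(1.13−0.211) = 7.723/0.9190 = 8.403 mg/L.
e^(−k_1 t) = e^(−0.211×1.101) = 0.7928; e^(−k_a t) = e^(−1.13×1.101) = 0.2883.
D = 8.403 × (0.7928 − 0.2883) + 4.26 × 0.2883 = 4.239 + 1.228 = 5.467 mg/L.

D ≈ 5.47 mg/L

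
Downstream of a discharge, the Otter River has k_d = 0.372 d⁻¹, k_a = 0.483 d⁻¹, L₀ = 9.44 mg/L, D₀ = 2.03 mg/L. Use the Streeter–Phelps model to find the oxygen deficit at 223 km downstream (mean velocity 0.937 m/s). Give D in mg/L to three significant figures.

Travel time t = x/v = 223 km / (0.937 m/s) = 223000 m / 0.937 m/s = 238000 s = 2.755 d.
k_d L₀/(k_a−k_d) = 0.372×9.44/(0.483−0.372) = 3.512/0.1110 = 31.64 mg/L.
e^(−k_d t) = e^(−0.372×2.755) = 0.3589; e^(−k_a t) = e^(−0.483×2.755) = 0.2644.
D = 31.64 × (0.3589 − 0.2644) + 2.03 × 0.2644 = 2.991 + 0.5366 = 3.528 mg/L.

D ≈ 3.53 mg/L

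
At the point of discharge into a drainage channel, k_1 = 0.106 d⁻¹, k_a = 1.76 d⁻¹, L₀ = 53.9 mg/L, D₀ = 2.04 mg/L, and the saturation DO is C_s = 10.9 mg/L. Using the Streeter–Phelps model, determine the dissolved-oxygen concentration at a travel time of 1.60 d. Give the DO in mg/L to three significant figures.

k_1 L₀/(k_a−k_1) = 0.106×53.9/(1.76−0.106) = 5.713/1.654 = 3.454 mg/L.
e^(−k_1 t) = e^(−0.106×1.600) = 0.8440; e^(−k_a t) = e^(−1.76×1.600) = 0.05984.
D = 3.454 × (0.8440 − 0.05984) + 2.04 × 0.05984 = 2.709 + 0.1221 = 2.831 mg/L.
DO = C_s − D = 10.9 − 2.831 = 8.069 mg/L.

DO ≈ 8.07 mg/L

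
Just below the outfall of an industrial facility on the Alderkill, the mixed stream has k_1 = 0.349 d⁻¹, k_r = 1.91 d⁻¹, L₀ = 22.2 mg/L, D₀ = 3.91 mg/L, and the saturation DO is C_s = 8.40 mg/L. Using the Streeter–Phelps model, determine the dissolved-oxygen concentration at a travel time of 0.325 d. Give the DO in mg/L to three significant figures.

DO ≈ 4.54 mg/L

k_1 L₀/(k_r−k_1) = 0.349×22.2/(1.91−0.349) = 7.748/1.561 = 4.963 mg/L.
e^(−k_1 t) = e^(−0.349×0.3250) = 0.8928; e^(−k_r t) = e^(−1.91×0.3250) = 0.5375.
D = 4.963 × (0.8928 − 0.5375) + 3.91 × 0.5375 = 1.763 + 2.102 = 3.865 mg/L.
DO = C_s − D = 8.40 − 3.865 = 4.535 mg/L.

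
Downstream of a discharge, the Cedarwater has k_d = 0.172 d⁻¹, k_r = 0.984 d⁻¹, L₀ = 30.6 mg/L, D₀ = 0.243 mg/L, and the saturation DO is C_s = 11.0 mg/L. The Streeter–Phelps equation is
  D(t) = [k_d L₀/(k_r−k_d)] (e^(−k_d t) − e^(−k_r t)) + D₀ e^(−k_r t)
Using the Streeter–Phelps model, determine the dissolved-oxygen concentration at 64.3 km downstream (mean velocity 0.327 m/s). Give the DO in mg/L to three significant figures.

Travel time t = x/v = 64.3 km / (0.327 m/s) = 64300 m / 0.327 m/s = 196600 s = 2.276 d.
k_d L₀/(k_r−k_d) = 0.172×30.6/(0.984−0.172) = 5.263/0.8120 = 6.482 mg/L.
e^(−k_d t) = e^(−0.172×2.276) = 0.6761; e^(−k_r t) = e^(−0.984×2.276) = 0.1065.
D = 6.482 × (0.6761 − 0.1065) + 0.243 × 0.1065 = 3.692 + 0.02588 = 3.718 mg/L.
DO = C_s − D = 11.0 − 3.718 = 7.282 mg/L.

DO ≈ 7.28 mg/L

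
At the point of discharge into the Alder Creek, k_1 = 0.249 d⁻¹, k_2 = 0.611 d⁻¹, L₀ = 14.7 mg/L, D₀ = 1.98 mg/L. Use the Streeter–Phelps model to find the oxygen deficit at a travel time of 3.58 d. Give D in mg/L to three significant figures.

k_1 L₀/(k_2−k_1) = 0.249×14.7/(0.611−0.249) = 3.660/0.3620 = 10.11 mg/L.
e^(−k_1 t) = e^(−0.249×3.580) = 0.4101; e^(−k_2 t) = e^(−0.611×3.580) = 0.1122.
D = 10.11 × (0.4101 − 0.1122) + 1.98 × 0.1122 = 3.012 + 0.2222 = 3.234 mg/L.

D ≈ 3.23 mg/L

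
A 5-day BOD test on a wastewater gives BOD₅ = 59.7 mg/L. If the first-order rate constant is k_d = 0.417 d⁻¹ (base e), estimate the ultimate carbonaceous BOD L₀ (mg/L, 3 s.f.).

BOD₅ = L₀(1 − e^(−5k_d)) ⇒ L₀ = BOD₅ / (1 − e^(−5×0.417))
= 59.7 / (1 − 0.1243) = 59.7 / 0.8757 = 68.17 mg/L.

L₀ ≈ 68.2 mg/L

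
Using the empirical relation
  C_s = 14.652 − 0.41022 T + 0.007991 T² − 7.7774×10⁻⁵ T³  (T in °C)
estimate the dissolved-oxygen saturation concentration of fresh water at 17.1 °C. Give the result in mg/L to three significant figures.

C_s = 14.652 − 0.41022×17.1 + 0.007991×17.1² − 7.7774×10⁻⁵×17.1³ = 9.585 mg/L.

C_s ≈ 9.58 mg/L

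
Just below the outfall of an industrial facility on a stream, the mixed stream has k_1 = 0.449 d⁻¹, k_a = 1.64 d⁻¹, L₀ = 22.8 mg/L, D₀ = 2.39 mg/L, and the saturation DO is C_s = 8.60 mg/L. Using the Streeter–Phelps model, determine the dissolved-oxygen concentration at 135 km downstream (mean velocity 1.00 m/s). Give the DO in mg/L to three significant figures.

DO ≈ 4.82 mg/L

Travel time t = x/v = 135 km / (1.00 m/s) = 135000 m / 1.00 m/s = 135000 s = 1.562 d.
k_1 L₀/(k_a−k_1) = 0.449×22.8/(1.64−0.449) = 10.24/1.191 = 8.595 mg/L.
e^(−k_1 t) = e^(−0.449×1.562) = 0.4958; e^(−k_a t) = e^(−1.64×1.562) = 0.07711.
D = 8.595 × (0.4958 − 0.07711) + 2.39 × 0.07711 = 3.599 + 0.1843 = 3.783 mg/L.
DO = C_s − D = 8.60 − 3.783 = 4.817 mg/L.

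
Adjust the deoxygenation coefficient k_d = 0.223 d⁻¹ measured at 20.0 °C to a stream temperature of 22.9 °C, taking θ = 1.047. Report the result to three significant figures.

k_d(T₂) = k_d(T₁) · θ^(T₂−T₁) = 0.223 × 1.047^(22.9−20.0)
= 0.223 × 1.047^2.90 = 0.223 × 1.142 = 0.2548 d⁻¹.

k_d ≈ 0.255 d⁻¹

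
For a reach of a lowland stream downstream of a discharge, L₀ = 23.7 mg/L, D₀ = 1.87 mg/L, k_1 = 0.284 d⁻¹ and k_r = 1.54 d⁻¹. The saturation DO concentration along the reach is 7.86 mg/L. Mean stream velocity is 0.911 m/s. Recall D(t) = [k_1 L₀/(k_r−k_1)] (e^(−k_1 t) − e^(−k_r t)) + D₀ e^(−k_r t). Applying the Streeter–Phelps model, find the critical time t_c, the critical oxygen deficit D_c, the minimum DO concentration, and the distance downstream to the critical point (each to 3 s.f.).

With k_r/k_1 = 5.423 and 1 − D₀(k_r−k_1)/(k_1 L₀) = 0.6510,
t_c = ln(5.423 × 0.6510) / (1.54 − 0.284) = ln(3.530) / 1.256 = 1.261/1.256 = 1.004 d.
D_c = (k_1/k_r) L₀ e^(−k_1 t_c) = (0.284/1.54) × 23.7 × e^(−0.284×1.004) = 0.1844 × 23.7 × 0.7518 = 3.286 mg/L.
Minimum DO = C_s − D_c = 7.86 − 3.286 = 4.574 mg/L.
x_c = v t_c = 0.911 m/s × 1.004 d × 86400 s/d = 79050 m ≈ 79.0 km.

t_c ≈ 1.00 d; D_c ≈ 3.29 mg/L; min DO ≈ 4.57 mg/L; x_c ≈ 79.0 km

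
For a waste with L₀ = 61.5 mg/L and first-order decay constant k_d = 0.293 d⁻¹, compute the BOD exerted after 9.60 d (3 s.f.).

y_t = L₀(1 − e^(−k_d t)) = 61.5 × (1 − e^(−0.293×9.60))
= 61.5 × (1 − 0.06004) = 61.5 × 0.9400 = 57.81 mg/L.

y ≈ 57.8 mg/L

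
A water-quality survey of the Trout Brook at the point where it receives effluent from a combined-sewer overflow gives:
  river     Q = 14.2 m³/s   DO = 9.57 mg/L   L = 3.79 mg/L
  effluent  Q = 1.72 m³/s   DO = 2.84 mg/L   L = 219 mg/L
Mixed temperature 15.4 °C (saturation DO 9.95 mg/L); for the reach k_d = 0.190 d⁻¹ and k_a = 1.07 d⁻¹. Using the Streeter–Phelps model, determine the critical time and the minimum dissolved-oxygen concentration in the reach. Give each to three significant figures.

t_c ≈ 1.73 d; minimum DO ≈ 6.49 mg/L

Mixed DO = (14.2×9.57 + 1.72×2.84)/(14.2+1.72) = 140.8/15.92 = 8.843 mg/L.
Mixed L₀ = (14.2×3.79 + 1.72×219)/(15.92) = 430.5/15.92 = 27.04 mg/L.
Initial deficit D₀ = C_s − DO₀ = 9.95 − 8.843 = 1.107 mg/L.
t_c = (1/0.8800) ln[(1.07/0.190)(1 − 1.107×0.8800/(0.190×27.04))] = 1.136 × ln(4.564) = 1.725 d.
D_c = (0.190/1.07) × 27.04 × e^(−0.190×1.725) = 0.1776 × 27.04 × 0.7205 = 3.460 mg/L.
Minimum DO = 9.95 − 3.460 = 6.490 mg/L.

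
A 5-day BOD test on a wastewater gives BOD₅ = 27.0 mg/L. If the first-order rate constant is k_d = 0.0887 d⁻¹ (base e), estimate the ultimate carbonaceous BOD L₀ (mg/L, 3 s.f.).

BOD₅ = L₀(1 − e^(−5k_d)) ⇒ L₀ = BOD₅ / (1 − e^(−5×0.0887))
= 27.0 / (1 − 0.6418) = 27.0 / 0.3582 = 75.37 mg/L.

L₀ ≈ 75.4 mg/L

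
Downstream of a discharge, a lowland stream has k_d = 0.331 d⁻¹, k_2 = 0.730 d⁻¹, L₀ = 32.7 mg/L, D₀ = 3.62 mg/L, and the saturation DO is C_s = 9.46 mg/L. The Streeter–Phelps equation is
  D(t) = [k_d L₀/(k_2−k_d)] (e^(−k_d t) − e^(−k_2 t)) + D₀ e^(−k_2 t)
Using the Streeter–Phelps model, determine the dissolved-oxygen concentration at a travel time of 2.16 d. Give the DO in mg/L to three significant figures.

k_d L₀/(k_2−k_d) = 0.331×32.7/(0.730−0.331) = 10.82/0.3990 = 27.13 mg/L.
e^(−k_d t) = e^(−0.331×2.160) = 0.4892; e^(−k_2 t) = e^(−0.730×2.160) = 0.2066.
D = 27.13 × (0.4892 − 0.2066) + 3.62 × 0.2066 = 7.665 + 0.7480 = 8.413 mg/L.
DO = C_s − D = 9.46 − 8.413 = 1.047 mg/L.

DO ≈ 1.05 mg/L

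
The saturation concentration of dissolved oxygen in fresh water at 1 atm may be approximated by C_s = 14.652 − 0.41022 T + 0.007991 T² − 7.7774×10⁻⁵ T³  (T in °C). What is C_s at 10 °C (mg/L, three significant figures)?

C_s ≈ 11.3 mg/L

C_s = 14.652 − 0.41022×10 + 0.007991×10² − 7.7774×10⁻⁵×10³ = 11.27 mg/L.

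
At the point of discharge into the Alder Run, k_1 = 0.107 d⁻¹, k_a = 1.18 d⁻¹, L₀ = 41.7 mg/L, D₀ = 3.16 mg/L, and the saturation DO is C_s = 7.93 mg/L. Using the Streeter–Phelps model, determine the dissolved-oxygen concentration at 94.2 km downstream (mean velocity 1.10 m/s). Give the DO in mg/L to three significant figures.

Travel time t = x/v = 94.2 km / (1.10 m/s) = 94200 m / 1.10 m/s = 85640 s = 0.9912 d.
k_1 L₀/(k_a−k_1) = 0.107×41.7/(1.18−0.107) = 4.462/1.073 = 4.158 mg/L.
e^(−k_1 t) = e^(−0.107×0.9912) = 0.8994; e^(−k_a t) = e^(−1.18×0.9912) = 0.3105.
D = 4.158 × (0.8994 − 0.3105) + 3.16 × 0.3105 = 2.449 + 0.9812 = 3.430 mg/L.
DO = C_s − D = 7.93 − 3.430 = 4.500 mg/L.

DO ≈ 4.50 mg/L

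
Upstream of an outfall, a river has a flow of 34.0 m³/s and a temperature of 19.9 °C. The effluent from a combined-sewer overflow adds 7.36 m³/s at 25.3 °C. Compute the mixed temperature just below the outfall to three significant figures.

20.9 °C

Flow-weighted mixing: C = (Q_r C_r + Q_w C_w)/(Q_r + Q_w)
= (34.0×19.9 + 7.36×25.3)/(34.0 + 7.36) = 862.8/41.36 = 20.86 °C.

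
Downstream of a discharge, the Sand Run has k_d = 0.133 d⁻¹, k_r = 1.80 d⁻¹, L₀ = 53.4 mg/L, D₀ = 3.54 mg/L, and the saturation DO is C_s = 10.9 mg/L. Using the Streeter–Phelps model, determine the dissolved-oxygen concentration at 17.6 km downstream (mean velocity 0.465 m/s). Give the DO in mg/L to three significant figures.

Travel time t = x/v = 17.6 km / (0.465 m/s) = 17600 m / 0.465 m/s = 37850 s = 0.4381 d.
k_d L₀/(k_r−k_d) = 0.133×53.4/(1.80−0.133) = 7.102/1.667 = 4.260 mg/L.
e^(−k_d t) = e^(−0.133×0.4381) = 0.9434; e^(−k_r t) = e^(−1.80×0.4381) = 0.4545.
D = 4.260 × (0.9434 − 0.4545) + 3.54 × 0.4545 = 2.083 + 1.609 = 3.692 mg/L.
DO = C_s − D = 10.9 − 3.692 = 7.208 mg/L.

DO ≈ 7.21 mg/L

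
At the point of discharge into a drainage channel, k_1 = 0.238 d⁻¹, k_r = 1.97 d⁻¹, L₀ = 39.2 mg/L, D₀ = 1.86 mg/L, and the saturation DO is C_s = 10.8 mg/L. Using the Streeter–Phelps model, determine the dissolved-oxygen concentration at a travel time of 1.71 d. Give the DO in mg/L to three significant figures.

k_1 L₀/(k_r−k_1) = 0.238×39.2/(1.97−0.238) = 9.330/1.732 = 5.387 mg/L.
e^(−k_1 t) = e^(−0.238×1.710) = 0.6657; e^(−k_r t) = e^(−1.97×1.710) = 0.03443.
D = 5.387 × (0.6657 − 0.03443) + 1.86 × 0.03443 = 3.400 + 0.06405 = 3.464 mg/L.
DO = C_s − D = 10.8 − 3.464 = 7.336 mg/L.

DO ≈ 7.34 mg/L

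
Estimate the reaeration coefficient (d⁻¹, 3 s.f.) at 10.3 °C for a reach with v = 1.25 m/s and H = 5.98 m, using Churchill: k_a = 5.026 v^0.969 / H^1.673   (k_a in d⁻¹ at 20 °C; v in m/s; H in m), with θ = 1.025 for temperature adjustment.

k_a(20) = 5.026 × 1.25^0.969 / 5.98^1.673 = 5.026 × 1.241 / 19.93 = 0.3131 d⁻¹.
k_a(10.3) = 0.3131 × 1.025^(10.3−20) = 0.3131 × 0.7870 = 0.2464 d⁻¹.

k_a ≈ 0.246 d⁻¹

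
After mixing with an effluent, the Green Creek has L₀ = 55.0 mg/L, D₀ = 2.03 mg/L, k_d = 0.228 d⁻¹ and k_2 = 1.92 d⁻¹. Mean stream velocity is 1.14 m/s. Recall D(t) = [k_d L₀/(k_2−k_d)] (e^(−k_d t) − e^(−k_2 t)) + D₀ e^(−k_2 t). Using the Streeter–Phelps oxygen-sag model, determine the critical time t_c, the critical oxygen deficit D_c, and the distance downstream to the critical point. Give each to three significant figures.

t_c = [1/(k_2−k_d)] ln[(k_2/k_d)(1 − D₀(k_2−k_d)/(k_d L₀))]
= [1/(1.92−0.228)] ln[(1.92/0.228)(1 − 2.03×1.692/(0.228×55.0))]
= (1/1.692) ln[8.421 × 0.7261] = 0.5910 × ln(6.114) = 0.5910 × 1.811 = 1.070 d.
D_c = (k_d/k_2) L₀ e^(−k_d t_c) = (0.228/1.92) × 55.0 × e^(−0.228×1.070) = 0.1188 × 55.0 × 0.7835 = 5.117 mg/L.
x_c = v t_c = 1.14 m/s × 1.070 d × 86400 s/d = 105400 m ≈ 105 km.

t_c ≈ 1.07 d; D_c ≈ 5.12 mg/L; x_c ≈ 105 km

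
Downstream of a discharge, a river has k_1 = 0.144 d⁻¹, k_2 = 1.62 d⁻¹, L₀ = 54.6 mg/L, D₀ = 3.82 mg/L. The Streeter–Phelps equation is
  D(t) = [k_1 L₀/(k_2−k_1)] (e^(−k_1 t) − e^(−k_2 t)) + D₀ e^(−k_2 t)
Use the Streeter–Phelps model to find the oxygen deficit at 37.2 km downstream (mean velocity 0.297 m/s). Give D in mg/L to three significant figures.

Travel time t = x/v = 37.2 km / (0.297 m/s) = 37200 m / 0.297 m/s = 125300 s = 1.450 d.
k_1 L₀/(k_2−k_1) = 0.144×54.6/(1.62−0.144) = 7.862/1.476 = 5.327 mg/L.
e^(−k_1 t) = e^(−0.144×1.450) = 0.8116; e^(−k_2 t) = e^(−1.62×1.450) = 0.09551.
D = 5.327 × (0.8116 − 0.09551) + 3.82 × 0.09551 = 3.814 + 0.3649 = 4.179 mg/L.

D ≈ 4.18 mg/L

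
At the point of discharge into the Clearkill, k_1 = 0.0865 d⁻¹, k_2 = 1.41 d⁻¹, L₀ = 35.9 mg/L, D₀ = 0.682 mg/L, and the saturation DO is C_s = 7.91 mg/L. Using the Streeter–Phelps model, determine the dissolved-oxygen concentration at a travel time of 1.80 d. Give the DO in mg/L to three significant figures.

DO ≈ 6.03 mg/L

k_1 L₀/(k_2−k_1) = 0.0865×35.9/(1.41−0.0865) = 3.105/1.323 = 2.346 mg/L.
e^(−k_1 t) = e^(−0.0865×1.800) = 0.8558; e^(−k_2 t) = e^(−1.41×1.800) = 0.07902.
D = 2.346 × (0.8558 − 0.07902) + 0.682 × 0.07902 = 1.823 + 0.05389 = 1.876 mg/L.
DO = C_s − D = 7.91 − 1.876 = 6.034 mg/L.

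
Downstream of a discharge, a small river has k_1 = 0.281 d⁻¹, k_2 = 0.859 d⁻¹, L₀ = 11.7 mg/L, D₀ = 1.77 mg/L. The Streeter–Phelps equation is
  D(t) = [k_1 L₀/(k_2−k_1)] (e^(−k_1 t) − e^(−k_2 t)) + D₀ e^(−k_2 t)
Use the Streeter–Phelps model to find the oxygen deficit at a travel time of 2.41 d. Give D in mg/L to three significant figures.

D ≈ 2.40 mg/L

k_1 L₀/(k_2−k_1) = 0.281×11.7/(0.859−0.281) = 3.288/0.5780 = 5.688 mg/L.
e^(−k_1 t) = e^(−0.281×2.410) = 0.5080; e^(−k_2 t) = e^(−0.859×2.410) = 0.1262.
D = 5.688 × (0.5080 − 0.1262) + 1.77 × 0.1262 = 2.172 + 0.2233 = 2.395 mg/L.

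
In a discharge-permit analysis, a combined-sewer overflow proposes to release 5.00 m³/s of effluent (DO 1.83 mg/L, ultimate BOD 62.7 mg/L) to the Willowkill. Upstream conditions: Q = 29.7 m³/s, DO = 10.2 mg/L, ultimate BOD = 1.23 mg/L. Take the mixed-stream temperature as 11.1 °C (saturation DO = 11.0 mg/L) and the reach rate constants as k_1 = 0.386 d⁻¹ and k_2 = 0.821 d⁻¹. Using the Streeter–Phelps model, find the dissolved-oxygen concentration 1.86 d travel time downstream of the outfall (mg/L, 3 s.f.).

Mixed DO = (29.7×10.2 + 5.00×1.83)/(29.7+5.00) = 312.1/34.70 = 8.994 mg/L.
Mixed L₀ = (29.7×1.23 + 5.00×62.7)/(34.70) = 350.0/34.70 = 10.09 mg/L.
Initial deficit D₀ = C_s − DO₀ = 11.0 − 8.994 = 2.006 mg/L.
D(1.86) = [0.386×10.09/(0.821−0.386)](e^(−0.386×1.86) − e^(−0.821×1.86)) + 2.006 e^(−0.821×1.86)
= 8.951 × (0.4877 − 0.2172) + 2.006 × 0.2172 = 2.858 mg/L.
DO = 11.0 − 2.858 = 8.142 mg/L.

DO ≈ 8.14 mg/L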